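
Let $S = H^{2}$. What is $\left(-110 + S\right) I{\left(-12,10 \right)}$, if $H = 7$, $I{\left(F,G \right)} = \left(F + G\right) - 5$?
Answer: $427$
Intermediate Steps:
$I{\left(F,G \right)} = -5 + F + G$
$S = 49$ ($S = 7^{2} = 49$)
$\left(-110 + S\right) I{\left(-12,10 \right)} = \left(-110 + 49\right) \left(-5 - 12 + 10\right) = \left(-61\right) \left(-7\right) = 427$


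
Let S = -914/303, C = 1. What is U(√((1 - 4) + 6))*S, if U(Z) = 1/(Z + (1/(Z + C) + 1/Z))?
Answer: -914/5959 - 10054*√3/17877 ≈ -1.1275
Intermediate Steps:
U(Z) = 1/(Z + 1/Z + 1/(1 + Z)) (U(Z) = 1/(Z + (1/(Z + 1) + 1/Z)) = 1/(Z + (1/(1 + Z) + 1/Z)) = 1/(Z + (1/Z + 1/(1 + Z))) = 1/(Z + 1/Z + 1/(1 + Z)))
S = -914/303 (S = -914*1/303 = -914/303 ≈ -3.0165)
U(√((1 - 4) + 6))*S = (√((1 - 4) + 6)*(1 + √((1 - 4) + 6))/(1 + (√((1 - 4) + 6))² + (√((1 - 4) + 6))³ + 2*√((1 - 4) + 6)))*(-914/303) = (√(-3 + 6)*(1 + √(-3 + 6))/(1 + (√(-3 + 6))² + (√(-3 + 6))³ + 2*√(-3 + 6)))*(-914/303) = (√3*(1 + √3)/(1 + (√3)² + (√3)³ + 2*√3))*(-914/303) = (√3*(1 + √3)/(1 + 3 + 3*√3 + 2*√3))*(-914/303) = (√3*(1 + √3)/(4 + 5*√3))*(-914/303) = -914*√3*(1 + √3)/(303*(4 + 5*√3))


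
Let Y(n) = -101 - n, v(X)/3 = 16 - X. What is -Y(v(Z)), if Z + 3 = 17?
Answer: 107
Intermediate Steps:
Z = 14 (Z = -3 + 17 = 14)
v(X) = 48 - 3*X (v(X) = 3*(16 - X) = 48 - 3*X)
-Y(v(Z)) = -(-101 - (48 - 3*14)) = -(-101 - (48 - 42)) = -(-101 - 1*6) = -(-101 - 6) = -1*(-107) = 107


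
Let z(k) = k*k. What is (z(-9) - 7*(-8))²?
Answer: 18769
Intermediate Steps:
z(k) = k²
(z(-9) - 7*(-8))² = ((-9)² - 7*(-8))² = (81 + 56)² = 137² = 18769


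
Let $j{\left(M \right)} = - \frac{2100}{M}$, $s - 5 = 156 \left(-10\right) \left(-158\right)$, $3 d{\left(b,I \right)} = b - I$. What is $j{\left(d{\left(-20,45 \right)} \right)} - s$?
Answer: $- \frac{3203045}{13} \approx -2.4639 \cdot 10^{5}$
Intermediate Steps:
$d{\left(b,I \right)} = - \frac{I}{3} + \frac{b}{3}$ ($d{\left(b,I \right)} = \frac{b - I}{3} = - \frac{I}{3} + \frac{b}{3}$)
$s = 246485$ ($s = 5 + 156 \left(-10\right) \left(-158\right) = 5 - -246480 = 5 + 246480 = 246485$)
$j{\left(d{\left(-20,45 \right)} \right)} - s = - \frac{2100}{\left(- \frac{1}{3}\right) 45 + \frac{1}{3} \left(-20\right)} - 246485 = - \frac{2100}{-15 - \frac{20}{3}} - 246485 = - \frac{2100}{- \frac{65}{3}} - 246485 = \left(-2100\right) \left(- \frac{3}{65}\right) - 246485 = \frac{1260}{13} - 246485 = - \frac{3203045}{13}$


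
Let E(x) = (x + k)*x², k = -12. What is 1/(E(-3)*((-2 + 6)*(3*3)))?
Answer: -1/4860 ≈ -0.00020576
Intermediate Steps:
E(x) = x²*(-12 + x) (E(x) = (x - 12)*x² = (-12 + x)*x² = x²*(-12 + x))
1/(E(-3)*((-2 + 6)*(3*3))) = 1/(((-3)²*(-12 - 3))*((-2 + 6)*(3*3))) = 1/((9*(-15))*(4*9)) = 1/(-135*36) = 1/(-4860) = -1/4860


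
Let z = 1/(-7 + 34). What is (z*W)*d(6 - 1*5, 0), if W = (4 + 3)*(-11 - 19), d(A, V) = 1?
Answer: -70/9 ≈ -7.7778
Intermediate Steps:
z = 1/27 ≈ 0.037037
W = -210 (W = 7*(-30) = -210)
(z*W)*d(6 - 1*5, 0) = ((1/27)*(-210))*1 = -70/9*1 = -70/9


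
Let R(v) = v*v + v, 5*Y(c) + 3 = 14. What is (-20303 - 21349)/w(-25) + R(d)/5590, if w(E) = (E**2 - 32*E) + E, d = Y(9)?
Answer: -29103103/978250 ≈ -29.750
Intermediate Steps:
Y(c) = 11/5 (Y(c) = -3/5 + (1/5)*14 = -3/5 + 14/5 = 11/5)
d = 11/5 ≈ 2.2000
w(E) = E**2 - 31*E
R(v) = v + v**2 (R(v) = v**2 + v = v + v**2)
(-20303 - 21349)/w(-25) + R(d)/5590 = (-20303 - 21349)/((-25*(-31 - 25))) + (11*(1 + 11/5)/5)/5590 = -41652/((-25*(-56))) + ((11/5)*(16/5))*(1/5590) = -41652/1400 + (176/25)*(1/5590) = -41652*1/1400 + 88/69875 = -10413/350 + 88/69875 = -29103103/978250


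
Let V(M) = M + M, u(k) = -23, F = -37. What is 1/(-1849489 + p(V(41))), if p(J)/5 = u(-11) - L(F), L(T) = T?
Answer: -1/1849419 ≈ -5.4071e-7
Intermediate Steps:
V(M) = 2*M
p(J) = 70 (p(J) = 5*(-23 - 1*(-37)) = 5*(-23 + 37) = 5*14 = 70)
1/(-1849489 + p(V(41))) = 1/(-1849489 + 70) = 1/(-1849419) = -1/1849419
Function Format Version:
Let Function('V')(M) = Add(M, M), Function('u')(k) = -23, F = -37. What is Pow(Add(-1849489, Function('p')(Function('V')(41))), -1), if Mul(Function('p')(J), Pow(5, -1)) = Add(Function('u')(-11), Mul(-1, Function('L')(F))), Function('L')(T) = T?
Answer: Rational(-1, 1849419) ≈ -5.4071e-7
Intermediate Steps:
Function('V')(M) = Mul(2, M)
Function('p')(J) = 70 (Function('p')(J) = Mul(5, Add(-23, Mul(-1, -37))) = Mul(5, Add(-23, 37)) = Mul(5, 14) = 70)
Pow(Add(-1849489, Function('p')(Function('V')(41))), -1) = Pow(Add(-1849489, 70), -1) = Pow(-1849419, -1) = Rational(-1, 1849419)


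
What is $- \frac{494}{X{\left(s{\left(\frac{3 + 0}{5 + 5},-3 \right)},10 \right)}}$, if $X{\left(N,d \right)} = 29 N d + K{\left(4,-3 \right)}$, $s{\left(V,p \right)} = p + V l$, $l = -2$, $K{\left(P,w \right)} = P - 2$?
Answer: $\frac{247}{521} \approx 0.47409$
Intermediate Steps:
$K{\left(P,w \right)} = -2 + P$
$s{\left(V,p \right)} = p - 2 V$ ($s{\left(V,p \right)} = p + V \left(-2\right) = p - 2 V$)
$X{\left(N,d \right)} = 2 + 29 N d$ ($X{\left(N,d \right)} = 29 N d + \left(-2 + 4\right) = 29 N d + 2 = 2 + 29 N d$)
$- \frac{494}{X{\left(s{\left(\frac{3 + 0}{5 + 5},-3 \right)},10 \right)}} = - \frac{494}{2 + 29 \left(-3 - 2 \frac{3 + 0}{5 + 5}\right) 10} = - \frac{494}{2 + 29 \left(-3 - 2 \cdot \frac{3}{10}\right) 10} = - \frac{494}{2 + 29 \left(-3 - 2 \cdot 3 \cdot \frac{1}{10}\right) 10} = - \frac{494}{2 + 29 \left(-3 - \frac{3}{5}\right) 10} = - \frac{494}{2 + 29 \left(- \frac{18}{5}\right) 10} = - \frac{494}{2 - 1044} = - \frac{494}{-1042} = \left(-494\right) \left(- \frac{1}{1042}\right) = \frac{247}{521}$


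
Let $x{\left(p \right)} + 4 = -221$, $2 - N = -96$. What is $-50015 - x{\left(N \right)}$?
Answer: $-49790$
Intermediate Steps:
$N = 98$ ($N = 2 - -96 = 2 + 96 = 98$)
$x{\left(p \right)} = -225$ ($x{\left(p \right)} = -4 - 221 = -225$)
$-50015 - x{\left(N \right)} = -50015 - -225 = -50015 + 225 = -49790$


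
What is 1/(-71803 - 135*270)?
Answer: -1/108253 ≈ -9.2376e-6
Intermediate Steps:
1/(-71803 - 135*270) = 1/(-71803 - 36450) = 1/(-108253) = -1/108253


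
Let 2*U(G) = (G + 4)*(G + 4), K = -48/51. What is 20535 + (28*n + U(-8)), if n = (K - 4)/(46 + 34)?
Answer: 1746008/85 ≈ 20541.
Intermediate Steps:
K = -16/17 (K = -48*1/51 = -16/17 ≈ -0.94118)
U(G) = (4 + G)²/2 (U(G) = ((G + 4)*(G + 4))/2 = ((4 + G)*(4 + G))/2 = (4 + G)²/2)
n = -21/340 (n = (-16/17 - 4)/(46 + 34) = -84/17/80 = -84/17*1/80 = -21/340 ≈ -0.061765)
20535 + (28*n + U(-8)) = 20535 + (28*(-21/340) + (4 - 8)²/2) = 20535 + (-147/85 + (½)*(-4)²) = 20535 + (-147/85 + (½)*16) = 20535 + (-147/85 + 8) = 20535 + 533/85 = 1746008/85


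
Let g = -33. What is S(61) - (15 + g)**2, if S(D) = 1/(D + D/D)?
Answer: -20087/62 ≈ -323.98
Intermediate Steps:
S(D) = 1/(1 + D) (S(D) = 1/(D + 1) = 1/(1 + D))
S(61) - (15 + g)**2 = 1/(1 + 61) - (15 - 33)**2 = 1/62 - 1*(-18)**2 = 1/62 - 1*324 = 1/62 - 324 = -20087/62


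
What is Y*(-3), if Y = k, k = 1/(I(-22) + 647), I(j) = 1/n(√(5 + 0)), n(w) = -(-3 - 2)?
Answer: -15/3236 ≈ -0.0046353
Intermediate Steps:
n(w) = 5 (n(w) = -1*(-5) = 5)
I(j) = ⅕ (I(j) = 1/5 = ⅕)
k = 5/3236 (k = 1/(⅕ + 647) = 1/(3236/5) = 5/3236 ≈ 0.0015451)
Y = 5/3236 ≈ 0.0015451
Y*(-3) = (5/3236)*(-3) = -15/3236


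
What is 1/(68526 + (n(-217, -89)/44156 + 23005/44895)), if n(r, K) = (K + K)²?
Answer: 99119181/6792362910304 ≈ 1.4593e-5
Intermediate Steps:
n(r, K) = 4*K² (n(r, K) = (2*K)² = 4*K²)
1/(68526 + (n(-217, -89)/44156 + 23005/44895)) = 1/(68526 + ((4*(-89)²)/44156 + 23005/44895)) = 1/(68526 + ((4*7921)*(1/44156) + 23005*(1/44895))) = 1/(68526 + (31684*(1/44156) + 4601/8979)) = 1/(68526 + (7921/11039 + 4601/8979)) = 1/(68526 + 121913098/99119181) = 1/(6792362910304/99119181) = 99119181/6792362910304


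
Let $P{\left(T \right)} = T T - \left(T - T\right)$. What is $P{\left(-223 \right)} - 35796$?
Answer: $13933$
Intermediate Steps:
$P{\left(T \right)} = T^{2}$ ($P{\left(T \right)} = T^{2} - 0 = T^{2} + 0 = T^{2}$)
$P{\left(-223 \right)} - 35796 = \left(-223\right)^{2} - 35796 = 49729 - 35796 = 13933$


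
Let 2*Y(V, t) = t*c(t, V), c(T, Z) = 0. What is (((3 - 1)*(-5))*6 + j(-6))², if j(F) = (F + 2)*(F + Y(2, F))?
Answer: 1296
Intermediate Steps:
Y(V, t) = 0 (Y(V, t) = (t*0)/2 = (½)*0 = 0)
j(F) = F*(2 + F) (j(F) = (F + 2)*(F + 0) = (2 + F)*F = F*(2 + F))
(((3 - 1)*(-5))*6 + j(-6))² = (((3 - 1)*(-5))*6 - 6*(2 - 6))² = ((2*(-5))*6 - 6*(-4))² = (-10*6 + 24)² = (-60 + 24)² = (-36)² = 1296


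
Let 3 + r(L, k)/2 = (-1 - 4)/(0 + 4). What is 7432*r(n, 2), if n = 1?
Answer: -63172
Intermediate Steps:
r(L, k) = -17/2 (r(L, k) = -6 + 2*((-1 - 4)/(0 + 4)) = -6 + 2*(-5/4) = -6 - 5/2 = -17/2)
7432*r(n, 2) = 7432*(-17/2) = -63172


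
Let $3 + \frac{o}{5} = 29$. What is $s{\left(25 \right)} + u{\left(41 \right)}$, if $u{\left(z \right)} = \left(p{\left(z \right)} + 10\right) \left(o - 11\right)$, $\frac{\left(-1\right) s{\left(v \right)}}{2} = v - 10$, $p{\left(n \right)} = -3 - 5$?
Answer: $208$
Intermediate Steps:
$p{\left(n \right)} = -8$
$o = 130$ ($o = -15 + 5 \cdot 29 = -15 + 145 = 130$)
$s{\left(v \right)} = 20 - 2 v$ ($s{\left(v \right)} = - 2 \left(v - 10\right) = - 2 \left(-10 + v\right) = 20 - 2 v$)
$u{\left(z \right)} = 238$ ($u{\left(z \right)} = \left(-8 + 10\right) \left(130 - 11\right) = 2 \cdot 119 = 238$)
$s{\left(25 \right)} + u{\left(41 \right)} = \left(20 - 50\right) + 238 = -30 + 238 = 208$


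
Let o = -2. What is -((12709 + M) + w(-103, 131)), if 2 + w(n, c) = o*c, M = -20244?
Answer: 7799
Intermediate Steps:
w(n, c) = -2 - 2*c
-((12709 + M) + w(-103, 131)) = -((12709 - 20244) + (-2 - 2*131)) = -(-7535 + (-2 - 262)) = -(-7535 - 264) = -1*(-7799) = 7799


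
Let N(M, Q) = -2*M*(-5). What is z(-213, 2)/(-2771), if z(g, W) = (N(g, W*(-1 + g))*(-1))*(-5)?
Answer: 10650/2771 ≈ 3.8434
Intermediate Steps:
N(M, Q) = 10*M
z(g, W) = 50*g (z(g, W) = ((10*g)*(-1))*(-5) = -10*g*(-5) = 50*g)
z(-213, 2)/(-2771) = (50*(-213))/(-2771) = -10650*(-1/2771) = 10650/2771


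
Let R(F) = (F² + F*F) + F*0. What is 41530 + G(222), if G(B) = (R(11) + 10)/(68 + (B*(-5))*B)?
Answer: 2557749577/61588 ≈ 41530.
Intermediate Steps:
R(F) = 2*F² (R(F) = (F² + F²) + 0 = 2*F² + 0 = 2*F²)
G(B) = 252/(68 - 5*B²) (G(B) = (2*11² + 10)/(68 + (B*(-5))*B) = (2*121 + 10)/(68 + (-5*B)*B) = (242 + 10)/(68 - 5*B²) = 252/(68 - 5*B²))
41530 + G(222) = 41530 - 252/(-68 + 5*222²) = 41530 - 252/(-68 + 5*49284) = 41530 - 252/(-68 + 246420) = 41530 - 252/246352 = 41530 - 252*1/246352 = 41530 - 63/61588 = 2557749577/61588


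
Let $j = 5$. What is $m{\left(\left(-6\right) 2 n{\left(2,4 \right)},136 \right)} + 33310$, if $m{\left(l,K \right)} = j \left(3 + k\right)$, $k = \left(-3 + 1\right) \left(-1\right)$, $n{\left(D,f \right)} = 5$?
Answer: $33335$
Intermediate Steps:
$k = 2$ ($k = \left(-2\right) \left(-1\right) = 2$)
$m{\left(l,K \right)} = 25$ ($m{\left(l,K \right)} = 5 \left(3 + 2\right) = 5 \cdot 5 = 25$)
$m{\left(\left(-6\right) 2 n{\left(2,4 \right)},136 \right)} + 33310 = 25 + 33310 = 33335$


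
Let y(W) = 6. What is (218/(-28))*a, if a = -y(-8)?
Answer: 327/7 ≈ 46.714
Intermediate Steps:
a = -6 (a = -1*6 = -6)
(218/(-28))*a = (218/(-28))*(-6) = (218*(-1/28))*(-6) = -109/14*(-6) = 327/7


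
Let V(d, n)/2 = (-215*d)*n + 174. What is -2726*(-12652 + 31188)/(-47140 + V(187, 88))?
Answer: 6316142/890359 ≈ 7.0939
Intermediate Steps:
V(d, n) = 348 - 430*d*n (V(d, n) = 2*((-215*d)*n + 174) = 2*(-215*d*n + 174) = 2*(174 - 215*d*n) = 348 - 430*d*n)
-2726*(-12652 + 31188)/(-47140 + V(187, 88)) = -2726*(-12652 + 31188)/(-47140 + (348 - 430*187*88)) = -2726*18536/(-47140 + (348 - 7076080)) = -2726*18536/(-47140 - 7075732) = -2726/((-7122872*1/18536)) = -2726/(-890359/2317) = -2726*(-2317/890359) = 6316142/890359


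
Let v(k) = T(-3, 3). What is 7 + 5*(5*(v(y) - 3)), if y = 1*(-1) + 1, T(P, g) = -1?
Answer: -93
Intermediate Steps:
y = 0 (y = -1 + 1 = 0)
v(k) = -1
7 + 5*(5*(v(y) - 3)) = 7 + 5*(5*(-1 - 3)) = 7 + 5*(5*(-4)) = 7 + 5*(-20) = 7 - 100 = -93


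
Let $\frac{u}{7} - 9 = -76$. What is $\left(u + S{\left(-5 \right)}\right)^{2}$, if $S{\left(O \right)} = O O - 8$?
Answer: $204304$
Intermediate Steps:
$u = -469$ ($u = 63 + 7 \left(-76\right) = 63 - 532 = -469$)
$S{\left(O \right)} = -8 + O^{2}$ ($S{\left(O \right)} = O^{2} - 8 = -8 + O^{2}$)
$\left(u + S{\left(-5 \right)}\right)^{2} = \left(-469 - \left(8 - \left(-5\right)^{2}\right)\right)^{2} = \left(-469 + \left(-8 + 25\right)\right)^{2} = \left(-469 + 17\right)^{2} = \left(-452\right)^{2} = 204304$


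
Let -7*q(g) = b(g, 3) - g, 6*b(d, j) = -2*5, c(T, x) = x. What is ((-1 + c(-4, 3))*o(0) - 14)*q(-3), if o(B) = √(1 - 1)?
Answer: 8/3 ≈ 2.6667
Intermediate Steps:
b(d, j) = -5/3 (b(d, j) = (-2*5)/6 = (⅙)*(-10) = -5/3)
o(B) = 0 (o(B) = √0 = 0)
q(g) = 5/21 + g/7 (q(g) = -(-5/3 - g)/7 = 5/21 + g/7)
((-1 + c(-4, 3))*o(0) - 14)*q(-3) = ((-1 + 3)*0 - 14)*(5/21 + (⅐)*(-3)) = (2*0 - 14)*(5/21 - 3/7) = (0 - 14)*(-4/21) = -14*(-4/21) = 8/3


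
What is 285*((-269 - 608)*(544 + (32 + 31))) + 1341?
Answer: -151715274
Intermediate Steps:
285*((-269 - 608)*(544 + (32 + 31))) + 1341 = 285*(-877*(544 + 63)) + 1341 = 285*(-877*607) + 1341 = 285*(-532339) + 1341 = -151716615 + 1341 = -151715274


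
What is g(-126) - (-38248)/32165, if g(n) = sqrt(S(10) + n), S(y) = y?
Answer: 5464/4595 + 2*I*sqrt(29) ≈ 1.1891 + 10.77*I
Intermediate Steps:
g(n) = sqrt(10 + n)
g(-126) - (-38248)/32165 = sqrt(10 - 126) - (-38248)/32165 = sqrt(-116) - (-38248)/32165 = 2*I*sqrt(29) - 1*(-5464/4595) = 2*I*sqrt(29) + 5464/4595 = 5464/4595 + 2*I*sqrt(29)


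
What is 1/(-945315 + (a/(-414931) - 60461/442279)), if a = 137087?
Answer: -183515267749/173479821049990399 ≈ -1.0578e-6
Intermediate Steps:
1/(-945315 + (a/(-414931) - 60461/442279)) = 1/(-945315 + (137087/(-414931) - 60461/442279)) = 1/(-945315 + (137087*(-1/414931) - 60461*1/442279)) = 1/(-945315 + (-137087/414931 - 60461/442279)) = 1/(-945315 - 85717844464/183515267749) = 1/(-173479821049990399/183515267749) = -183515267749/173479821049990399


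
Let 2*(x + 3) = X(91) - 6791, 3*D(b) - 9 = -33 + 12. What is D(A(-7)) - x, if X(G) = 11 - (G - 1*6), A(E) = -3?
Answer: 6863/2 ≈ 3431.5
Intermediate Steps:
D(b) = -4 (D(b) = 3 + (-33 + 12)/3 = 3 + (⅓)*(-21) = 3 - 7 = -4)
X(G) = 17 - G (X(G) = 11 - (G - 6) = 11 - (-6 + G) = 11 + (6 - G) = 17 - G)
x = -6871/2 (x = -3 + ((17 - 1*91) - 6791)/2 = -3 + ((17 - 91) - 6791)/2 = -3 + (-74 - 6791)/2 = -3 + (½)*(-6865) = -3 - 6865/2 = -6871/2 ≈ -3435.5)
D(A(-7)) - x = -4 - 1*(-6871/2) = -4 + 6871/2 = 6863/2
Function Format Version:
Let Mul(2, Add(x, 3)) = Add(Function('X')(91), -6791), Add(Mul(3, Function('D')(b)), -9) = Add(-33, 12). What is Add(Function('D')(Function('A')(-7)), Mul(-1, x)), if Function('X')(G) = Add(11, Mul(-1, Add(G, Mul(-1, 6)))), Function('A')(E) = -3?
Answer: Rational(6863, 2) ≈ 3431.5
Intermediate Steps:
Function('D')(b) = -4 (Function('D')(b) = Add(3, Mul(Rational(1, 3), Add(-33, 12))) = Add(3, Mul(Rational(1, 3), -21)) = Add(3, -7) = -4)
Function('X')(G) = Add(17, Mul(-1, G)) (Function('X')(G) = Add(11, Mul(-1, Add(G, -6))) = Add(11, Mul(-1, Add(-6, G))) = Add(11, Add(6, Mul(-1, G))) = Add(17, Mul(-1, G)))
x = Rational(-6871, 2) (x = Add(-3, Mul(Rational(1, 2), Add(Add(17, Mul(-1, 91)), -6791))) = Add(-3, Mul(Rational(1, 2), Add(Add(17, -91), -6791))) = Add(-3, Mul(Rational(1, 2), Add(-74, -6791))) = Add(-3, Mul(Rational(1, 2), -6865)) = Add(-3, Rational(-6865, 2)) = Rational(-6871, 2) ≈ -3435.5)
Add(Function('D')(Function('A')(-7)), Mul(-1, x)) = Add(-4, Mul(-1, Rational(-6871, 2))) = Add(-4, Rational(6871, 2)) = Rational(6863, 2)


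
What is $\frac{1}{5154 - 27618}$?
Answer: $- \frac{1}{22464} \approx -4.4516 \cdot 10^{-5}$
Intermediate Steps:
$\frac{1}{5154 - 27618} = \frac{1}{-22464} = - \frac{1}{22464}$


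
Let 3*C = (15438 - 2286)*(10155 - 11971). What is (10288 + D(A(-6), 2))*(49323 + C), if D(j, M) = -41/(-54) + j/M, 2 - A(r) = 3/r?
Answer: -8792795089741/108 ≈ -8.1415e+10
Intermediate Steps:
A(r) = 2 - 3/r
D(j, M) = 41/54 + j/M (D(j, M) = -41*(-1/54) + j/M = 41/54 + j/M)
C = -7961344 (C = ((15438 - 2286)*(10155 - 11971))/3 = (13152*(-1816))/3 = (⅓)*(-23884032) = -7961344)
(10288 + D(A(-6), 2))*(49323 + C) = (10288 + (41/54 + (2 - 3/(-6))/2))*(49323 - 7961344) = (10288 + (41/54 + (2 - 3*(-⅙))*(½)))*(-7912021) = (10288 + (41/54 + (2 + ½)*(½)))*(-7912021) = (10288 + (41/54 + (5/2)*(½)))*(-7912021) = (10288 + (41/54 + 5/4))*(-7912021) = (10288 + 217/108)*(-7912021) = (1111321/108)*(-7912021) = -8792795089741/108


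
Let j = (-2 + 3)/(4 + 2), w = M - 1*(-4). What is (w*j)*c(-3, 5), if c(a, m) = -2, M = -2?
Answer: -⅔ ≈ -0.66667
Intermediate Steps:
w = 2 (w = -2 - 1*(-4) = -2 + 4 = 2)
j = ⅙ (j = 1/6 = 1*(⅙) = ⅙ ≈ 0.16667)
(w*j)*c(-3, 5) = (2*(⅙))*(-2) = (⅓)*(-2) = -⅔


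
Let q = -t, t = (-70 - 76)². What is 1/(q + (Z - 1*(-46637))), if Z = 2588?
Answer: 1/27909 ≈ 3.5831e-5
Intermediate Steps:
t = 21316 (t = (-146)² = 21316)
q = -21316 (q = -1*21316 = -21316)
1/(q + (Z - 1*(-46637))) = 1/(-21316 + (2588 - 1*(-46637))) = 1/(-21316 + (2588 + 46637)) = 1/(-21316 + 49225) = 1/27909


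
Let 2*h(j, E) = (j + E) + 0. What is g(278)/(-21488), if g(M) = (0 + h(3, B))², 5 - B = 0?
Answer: -1/1343 ≈ -0.00074460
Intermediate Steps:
B = 5 (B = 5 - 1*0 = 5 + 0 = 5)
h(j, E) = E/2 + j/2 (h(j, E) = ((j + E) + 0)/2 = ((E + j) + 0)/2 = (E + j)/2 = E/2 + j/2)
g(M) = 16 (g(M) = (0 + ((½)*5 + (½)*3))² = (0 + (5/2 + 3/2))² = (0 + 4)² = 4² = 16)
g(278)/(-21488) = 16/(-21488) = 16*(-1/21488) = -1/1343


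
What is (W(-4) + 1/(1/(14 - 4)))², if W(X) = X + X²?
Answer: 484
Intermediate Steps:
(W(-4) + 1/(1/(14 - 4)))² = (-4*(1 - 4) + 1/(1/(14 - 4)))² = (-4*(-3) + 1/(1/10))² = (12 + 1/(⅒))² = (12 + 10)² = 22² = 484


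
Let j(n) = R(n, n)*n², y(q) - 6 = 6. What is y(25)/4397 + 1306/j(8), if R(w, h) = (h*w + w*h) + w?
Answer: 2923465/19135744 ≈ 0.15278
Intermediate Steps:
R(w, h) = w + 2*h*w (R(w, h) = (h*w + h*w) + w = 2*h*w + w = w + 2*h*w)
y(q) = 12 (y(q) = 6 + 6 = 12)
j(n) = n³*(1 + 2*n) (j(n) = (n*(1 + 2*n))*n² = n³*(1 + 2*n))
y(25)/4397 + 1306/j(8) = 12/4397 + 1306/((8³*(1 + 2*8))) = 12*(1/4397) + 1306/((512*(1 + 16))) = 12/4397 + 1306/((512*17)) = 12/4397 + 1306/8704 = 12/4397 + 1306*(1/8704) = 12/4397 + 653/4352 = 2923465/19135744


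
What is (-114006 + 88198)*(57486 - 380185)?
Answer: 8328215792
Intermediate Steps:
(-114006 + 88198)*(57486 - 380185) = -25808*(-322699) = 8328215792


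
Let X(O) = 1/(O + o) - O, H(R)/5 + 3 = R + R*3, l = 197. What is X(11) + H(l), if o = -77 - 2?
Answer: 266151/68 ≈ 3914.0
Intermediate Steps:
H(R) = -15 + 20*R (H(R) = -15 + 5*(R + R*3) = -15 + 5*(R + 3*R) = -15 + 5*(4*R) = -15 + 20*R)
o = -79
X(O) = 1/(-79 + O) - O (X(O) = 1/(O - 79) - O = 1/(-79 + O) - O)
X(11) + H(l) = (1 - 1*11² + 79*11)/(-79 + 11) + (-15 + 20*197) = (1 - 1*121 + 869)/(-68) + (-15 + 3940) = -(1 - 121 + 869)/68 + 3925 = -1/68*749 + 3925 = -749/68 + 3925 = 266151/68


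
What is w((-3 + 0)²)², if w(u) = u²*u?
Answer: 531441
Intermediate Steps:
w(u) = u³
w((-3 + 0)²)² = (((-3 + 0)²)³)² = (((-3)²)³)² = (9³)² = 729² = 531441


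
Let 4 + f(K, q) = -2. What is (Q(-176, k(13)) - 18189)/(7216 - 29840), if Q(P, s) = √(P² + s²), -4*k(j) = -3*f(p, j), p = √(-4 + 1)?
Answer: 18189/22624 - √123985/45248 ≈ 0.79619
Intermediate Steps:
p = I*√3 (p = √(-3) = I*√3 ≈ 1.732*I)
f(K, q) = -6 (f(K, q) = -4 - 2 = -6)
k(j) = -9/2 (k(j) = -(-3)*(-6)/4 = -¼*18 = -9/2)
(Q(-176, k(13)) - 18189)/(7216 - 29840) = (√((-176)² + (-9/2)²) - 18189)/(7216 - 29840) = (√(30976 + 81/4) - 18189)/(-22624) = (√(123985/4) - 18189)*(-1/22624) = (√123985/2 - 18189)*(-1/22624) = (-18189 + √123985/2)*(-1/22624) = 18189/22624 - √123985/45248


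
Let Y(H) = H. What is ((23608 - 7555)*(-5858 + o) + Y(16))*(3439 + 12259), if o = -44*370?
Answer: -5578775616004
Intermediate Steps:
o = -16280
((23608 - 7555)*(-5858 + o) + Y(16))*(3439 + 12259) = ((23608 - 7555)*(-5858 - 16280) + 16)*(3439 + 12259) = (16053*(-22138) + 16)*15698 = (-355381314 + 16)*15698 = -355381298*15698 = -5578775616004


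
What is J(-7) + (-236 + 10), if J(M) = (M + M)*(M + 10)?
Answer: -268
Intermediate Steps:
J(M) = 2*M*(10 + M) (J(M) = (2*M)*(10 + M) = 2*M*(10 + M))
J(-7) + (-236 + 10) = 2*(-7)*(10 - 7) + (-236 + 10) = 2*(-7)*3 - 226 = -42 - 226 = -268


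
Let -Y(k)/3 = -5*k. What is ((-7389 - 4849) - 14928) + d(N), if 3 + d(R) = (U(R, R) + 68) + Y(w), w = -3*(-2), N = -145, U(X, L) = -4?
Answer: -27015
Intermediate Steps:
w = 6
Y(k) = 15*k (Y(k) = -(-15)*k = 15*k)
d(R) = 151 (d(R) = -3 + ((-4 + 68) + 15*6) = -3 + (64 + 90) = -3 + 154 = 151)
((-7389 - 4849) - 14928) + d(N) = ((-7389 - 4849) - 14928) + 151 = (-12238 - 14928) + 151 = -27166 + 151 = -27015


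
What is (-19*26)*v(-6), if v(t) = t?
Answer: 2964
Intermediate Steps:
(-19*26)*v(-6) = -19*26*(-6) = -494*(-6) = 2964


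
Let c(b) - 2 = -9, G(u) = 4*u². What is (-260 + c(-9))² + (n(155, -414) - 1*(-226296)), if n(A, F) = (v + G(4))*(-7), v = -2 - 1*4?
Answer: 297179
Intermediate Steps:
v = -6 (v = -2 - 4 = -6)
n(A, F) = -406 (n(A, F) = (-6 + 4*4²)*(-7) = (-6 + 4*16)*(-7) = (-6 + 64)*(-7) = 58*(-7) = -406)
c(b) = -7 (c(b) = 2 - 9 = -7)
(-260 + c(-9))² + (n(155, -414) - 1*(-226296)) = (-260 - 7)² + (-406 - 1*(-226296)) = (-267)² + (-406 + 226296) = 71289 + 225890 = 297179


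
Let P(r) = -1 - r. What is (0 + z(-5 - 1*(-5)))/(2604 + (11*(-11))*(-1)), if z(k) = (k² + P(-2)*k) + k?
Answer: 0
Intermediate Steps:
z(k) = k² + 2*k (z(k) = (k² + (-1 - 1*(-2))*k) + k = (k² + (-1 + 2)*k) + k = (k² + 1*k) + k = (k² + k) + k = (k + k²) + k = k² + 2*k)
(0 + z(-5 - 1*(-5)))/(2604 + (11*(-11))*(-1)) = (0 + (-5 - 1*(-5))*(2 + (-5 - 1*(-5))))/(2604 + (11*(-11))*(-1)) = (0 + (-5 + 5)*(2 + (-5 + 5)))/(2604 - 121*(-1)) = (0 + 0*(2 + 0))/(2604 + 121) = (0 + 0*2)/2725 = (0 + 0)*(1/2725) = 0*(1/2725) = 0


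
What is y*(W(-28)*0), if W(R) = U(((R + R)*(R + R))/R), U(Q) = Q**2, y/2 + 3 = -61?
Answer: 0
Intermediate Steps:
y = -128 (y = -6 + 2*(-61) = -6 - 122 = -128)
W(R) = 16*R**2 (W(R) = (((R + R)*(R + R))/R)**2 = (((2*R)*(2*R))/R)**2 = ((4*R**2)/R)**2 = (4*R)**2 = 16*R**2)
y*(W(-28)*0) = -128*16*(-28)**2*0 = -128*16*784*0 = -1605632*0 = -128*0 = 0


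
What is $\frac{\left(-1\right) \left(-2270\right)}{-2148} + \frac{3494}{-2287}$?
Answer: $- \frac{6348301}{2456238} \approx -2.5846$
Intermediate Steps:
$\frac{\left(-1\right) \left(-2270\right)}{-2148} + \frac{3494}{-2287} = 2270 \left(- \frac{1}{2148}\right) + 3494 \left(- \frac{1}{2287}\right) = - \frac{1135}{1074} - \frac{3494}{2287} = - \frac{6348301}{2456238}$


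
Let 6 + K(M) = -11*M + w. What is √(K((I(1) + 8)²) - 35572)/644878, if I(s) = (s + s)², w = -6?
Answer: 2*I*√2323/322439 ≈ 0.00029896*I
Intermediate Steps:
I(s) = 4*s² (I(s) = (2*s)² = 4*s²)
K(M) = -12 - 11*M (K(M) = -6 + (-11*M - 6) = -6 + (-6 - 11*M) = -12 - 11*M)
√(K((I(1) + 8)²) - 35572)/644878 = √((-12 - 11*(4*1² + 8)²) - 35572)/644878 = √((-12 - 11*(4*1 + 8)²) - 35572)*(1/644878) = √((-12 - 11*(4 + 8)²) - 35572)*(1/644878) = √((-12 - 11*12²) - 35572)*(1/644878) = √((-12 - 11*144) - 35572)*(1/644878) = √((-12 - 1584) - 35572)*(1/644878) = √(-1596 - 35572)*(1/644878) = √(-37168)*(1/644878) = (4*I*√2323)*(1/644878) = 2*I*√2323/322439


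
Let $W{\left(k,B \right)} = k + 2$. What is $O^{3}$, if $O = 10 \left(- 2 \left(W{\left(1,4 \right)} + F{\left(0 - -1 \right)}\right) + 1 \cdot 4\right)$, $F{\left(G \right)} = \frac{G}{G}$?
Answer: $-64000$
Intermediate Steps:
$F{\left(G \right)} = 1$
$W{\left(k,B \right)} = 2 + k$
$O = -40$ ($O = 10 \left(- 2 \left(\left(2 + 1\right) + 1\right) + 1 \cdot 4\right) = 10 \left(- 2 \left(3 + 1\right) + 4\right) = 10 \left(\left(-2\right) 4 + 4\right) = 10 \left(-8 + 4\right) = 10 \left(-4\right) = -40$)
$O^{3} = \left(-40\right)^{3} = -64000$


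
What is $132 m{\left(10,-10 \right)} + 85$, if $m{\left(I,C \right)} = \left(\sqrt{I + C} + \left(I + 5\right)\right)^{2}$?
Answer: $29785$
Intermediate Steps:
$m{\left(I,C \right)} = \left(5 + I + \sqrt{C + I}\right)^{2}$ ($m{\left(I,C \right)} = \left(\sqrt{C + I} + \left(5 + I\right)\right)^{2} = \left(5 + I + \sqrt{C + I}\right)^{2}$)
$132 m{\left(10,-10 \right)} + 85 = 132 \left(5 + 10 + \sqrt{-10 + 10}\right)^{2} + 85 = 132 \left(5 + 10 + \sqrt{0}\right)^{2} + 85 = 132 \left(5 + 10 + 0\right)^{2} + 85 = 132 \cdot 15^{2} + 85 = 132 \cdot 225 + 85 = 29700 + 85 = 29785$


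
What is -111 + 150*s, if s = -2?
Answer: -411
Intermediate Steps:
-111 + 150*s = -111 + 150*(-2) = -111 - 300 = -411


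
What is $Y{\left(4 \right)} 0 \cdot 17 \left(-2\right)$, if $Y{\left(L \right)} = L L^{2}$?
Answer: $0$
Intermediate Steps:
$Y{\left(L \right)} = L^{3}$
$Y{\left(4 \right)} 0 \cdot 17 \left(-2\right) = 4^{3} \cdot 0 \cdot 17 \left(-2\right) = 64 \cdot 0 \left(-2\right) = 0 \left(-2\right) = 0$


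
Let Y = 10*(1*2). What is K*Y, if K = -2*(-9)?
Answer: 360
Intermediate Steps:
Y = 20 (Y = 10*2 = 20)
K = 18
K*Y = 18*20 = 360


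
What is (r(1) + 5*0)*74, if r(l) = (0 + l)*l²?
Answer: 74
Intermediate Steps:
r(l) = l³ (r(l) = l*l² = l³)
(r(1) + 5*0)*74 = (1³ + 5*0)*74 = (1 + 0)*74 = 1*74 = 74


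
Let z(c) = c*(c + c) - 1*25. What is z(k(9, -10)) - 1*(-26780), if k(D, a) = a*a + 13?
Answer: 52293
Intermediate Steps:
k(D, a) = 13 + a**2 (k(D, a) = a**2 + 13 = 13 + a**2)
z(c) = -25 + 2*c**2 (z(c) = c*(2*c) - 25 = 2*c**2 - 25 = -25 + 2*c**2)
z(k(9, -10)) - 1*(-26780) = (-25 + 2*(13 + (-10)**2)**2) - 1*(-26780) = (-25 + 2*(13 + 100)**2) + 26780 = (-25 + 2*113**2) + 26780 = (-25 + 2*12769) + 26780 = (-25 + 25538) + 26780 = 25513 + 26780 = 52293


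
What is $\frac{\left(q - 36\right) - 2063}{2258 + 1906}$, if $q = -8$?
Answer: $- \frac{2107}{4164} \approx -0.506$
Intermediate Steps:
$\frac{\left(q - 36\right) - 2063}{2258 + 1906} = \frac{\left(-8 - 36\right) - 2063}{2258 + 1906} = \frac{\left(-8 - 36\right) - 2063}{4164} = \left(-44 - 2063\right) \frac{1}{4164} = \left(-2107\right) \frac{1}{4164} = - \frac{2107}{4164}$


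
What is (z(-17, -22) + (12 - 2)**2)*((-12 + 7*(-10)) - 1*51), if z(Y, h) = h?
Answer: -10374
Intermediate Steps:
(z(-17, -22) + (12 - 2)**2)*((-12 + 7*(-10)) - 1*51) = (-22 + (12 - 2)**2)*((-12 + 7*(-10)) - 1*51) = (-22 + 10**2)*((-12 - 70) - 51) = (-22 + 100)*(-82 - 51) = 78*(-133) = -10374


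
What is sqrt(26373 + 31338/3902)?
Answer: 4*sqrt(6276048987)/1951 ≈ 162.42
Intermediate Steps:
sqrt(26373 + 31338/3902) = sqrt(26373 + 31338*(1/3902)) = sqrt(26373 + 15669/1951) = sqrt(51469392/1951) = 4*sqrt(6276048987)/1951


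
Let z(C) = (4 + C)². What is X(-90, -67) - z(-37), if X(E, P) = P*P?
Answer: 3400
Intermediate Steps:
X(E, P) = P²
X(-90, -67) - z(-37) = (-67)² - (4 - 37)² = 4489 - 1*(-33)² = 4489 - 1*1089 = 4489 - 1089 = 3400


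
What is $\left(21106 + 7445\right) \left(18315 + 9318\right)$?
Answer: $788949783$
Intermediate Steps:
$\left(21106 + 7445\right) \left(18315 + 9318\right) = 28551 \cdot 27633 = 788949783$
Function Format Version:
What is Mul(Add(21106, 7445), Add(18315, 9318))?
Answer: 788949783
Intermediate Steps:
Mul(Add(21106, 7445), Add(18315, 9318)) = Mul(28551, 27633) = 788949783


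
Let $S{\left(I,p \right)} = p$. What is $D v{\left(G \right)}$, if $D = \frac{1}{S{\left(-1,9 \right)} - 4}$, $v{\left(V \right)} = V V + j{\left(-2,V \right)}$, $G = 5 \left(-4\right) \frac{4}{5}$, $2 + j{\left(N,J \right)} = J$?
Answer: $\frac{238}{5} \approx 47.6$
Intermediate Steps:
$j{\left(N,J \right)} = -2 + J$
$G = -16$ ($G = - 20 \cdot 4 \cdot \frac{1}{5} = \left(-20\right) \frac{4}{5} = -16$)
$v{\left(V \right)} = -2 + V + V^{2}$ ($v{\left(V \right)} = V V + \left(-2 + V\right) = V^{2} + \left(-2 + V\right) = -2 + V + V^{2}$)
$D = \frac{1}{5}$ ($D = \frac{1}{9 - 4} = \frac{1}{5} \approx 0.2$)
$D v{\left(G \right)} = \frac{-2 - 16 + \left(-16\right)^{2}}{5} = \frac{-2 - 16 + 256}{5} = \frac{1}{5} \cdot 238 = \frac{238}{5}$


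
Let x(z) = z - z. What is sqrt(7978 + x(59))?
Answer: sqrt(7978) ≈ 89.320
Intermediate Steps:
x(z) = 0
sqrt(7978 + x(59)) = sqrt(7978 + 0) = sqrt(7978)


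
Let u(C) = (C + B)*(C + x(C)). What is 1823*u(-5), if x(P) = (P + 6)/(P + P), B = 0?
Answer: 92973/2 ≈ 46487.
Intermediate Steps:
x(P) = (6 + P)/(2*P) (x(P) = (6 + P)/((2*P)) = (6 + P)*(1/(2*P)) = (6 + P)/(2*P))
u(C) = C*(C + (6 + C)/(2*C)) (u(C) = (C + 0)*(C + (6 + C)/(2*C)) = C*(C + (6 + C)/(2*C)))
1823*u(-5) = 1823*(3 + (-5)² + (½)*(-5)) = 1823*(3 + 25 - 5/2) = 1823*(51/2) = 92973/2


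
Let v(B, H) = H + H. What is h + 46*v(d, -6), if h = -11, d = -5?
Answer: -563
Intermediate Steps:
v(B, H) = 2*H
h + 46*v(d, -6) = -11 + 46*(2*(-6)) = -11 + 46*(-12) = -11 - 552 = -563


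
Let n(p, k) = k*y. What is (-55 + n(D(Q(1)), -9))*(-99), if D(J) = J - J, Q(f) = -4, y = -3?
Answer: 2772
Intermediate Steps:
D(J) = 0
n(p, k) = -3*k (n(p, k) = k*(-3) = -3*k)
(-55 + n(D(Q(1)), -9))*(-99) = (-55 - 3*(-9))*(-99) = (-55 + 27)*(-99) = -28*(-99) = 2772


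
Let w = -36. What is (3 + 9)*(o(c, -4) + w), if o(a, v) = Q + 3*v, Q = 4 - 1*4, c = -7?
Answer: -576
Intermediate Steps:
Q = 0 (Q = 4 - 4 = 0)
o(a, v) = 3*v (o(a, v) = 0 + 3*v = 3*v)
(3 + 9)*(o(c, -4) + w) = (3 + 9)*(3*(-4) - 36) = 12*(-12 - 36) = 12*(-48) = -576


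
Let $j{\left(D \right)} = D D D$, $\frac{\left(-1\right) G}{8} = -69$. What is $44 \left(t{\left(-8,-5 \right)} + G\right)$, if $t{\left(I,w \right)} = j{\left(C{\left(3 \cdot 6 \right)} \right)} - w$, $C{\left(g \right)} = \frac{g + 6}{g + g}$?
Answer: $\frac{662068}{27} \approx 24521.0$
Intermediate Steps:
$G = 552$ ($G = \left(-8\right) \left(-69\right) = 552$)
$C{\left(g \right)} = \frac{6 + g}{2 g}$
$j{\left(D \right)} = D^{3}$ ($j{\left(D \right)} = D^{2} D = D^{3}$)
$t{\left(I,w \right)} = \frac{8}{27} - w$ ($t{\left(I,w \right)} = \left(\frac{6 + 3 \cdot 6}{2 \cdot 3 \cdot 6}\right)^{3} - w = \left(\frac{6 + 18}{2 \cdot 18}\right)^{3} - w = \left(\frac{1}{2} \cdot \frac{1}{18} \cdot 24\right)^{3} - w = \left(\frac{2}{3}\right)^{3} - w = \frac{8}{27} - w$)
$44 \left(t{\left(-8,-5 \right)} + G\right) = 44 \left(\left(\frac{8}{27} - -5\right) + 552\right) = 44 \left(\left(\frac{8}{27} + 5\right) + 552\right) = 44 \left(\frac{143}{27} + 552\right) = 44 \cdot \frac{15047}{27} = \frac{662068}{27}$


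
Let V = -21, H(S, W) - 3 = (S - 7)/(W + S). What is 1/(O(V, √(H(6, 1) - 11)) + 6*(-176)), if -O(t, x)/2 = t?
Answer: -1/1014 ≈ -0.00098619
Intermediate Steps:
H(S, W) = 3 + (-7 + S)/(S + W) (H(S, W) = 3 + (S - 7)/(W + S) = 3 + (-7 + S)/(S + W))
O(t, x) = -2*t
1/(O(V, √(H(6, 1) - 11)) + 6*(-176)) = 1/(-2*(-21) + 6*(-176)) = 1/(42 - 1056) = 1/(-1014) = -1/1014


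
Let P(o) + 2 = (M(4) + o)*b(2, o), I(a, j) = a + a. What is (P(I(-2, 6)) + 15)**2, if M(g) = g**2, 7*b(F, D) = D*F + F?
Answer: 361/49 ≈ 7.3673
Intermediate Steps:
I(a, j) = 2*a
b(F, D) = F/7 + D*F/7 (b(F, D) = (D*F + F)/7 = (F + D*F)/7 = F/7 + D*F/7)
P(o) = -2 + (16 + o)*(2/7 + 2*o/7) (P(o) = -2 + (4**2 + o)*((1/7)*2*(1 + o)) = -2 + (16 + o)*(2/7 + 2*o/7))
(P(I(-2, 6)) + 15)**2 = ((18/7 + 2*(2*(-2))**2/7 + 34*(2*(-2))/7) + 15)**2 = ((18/7 + (2/7)*(-4)**2 + (34/7)*(-4)) + 15)**2 = ((18/7 + (2/7)*16 - 136/7) + 15)**2 = ((18/7 + 32/7 - 136/7) + 15)**2 = (-86/7 + 15)**2 = (19/7)**2 = 361/49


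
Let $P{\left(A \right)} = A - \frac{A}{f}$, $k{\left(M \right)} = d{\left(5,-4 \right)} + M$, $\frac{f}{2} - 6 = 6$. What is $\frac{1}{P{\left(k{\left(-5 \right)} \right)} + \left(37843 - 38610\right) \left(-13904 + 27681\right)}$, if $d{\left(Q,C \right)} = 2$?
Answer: $- \frac{8}{84535695} \approx -9.4635 \cdot 10^{-8}$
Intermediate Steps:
$f = 24$ ($f = 12 + 2 \cdot 6 = 12 + 12 = 24$)
$k{\left(M \right)} = 2 + M$
$P{\left(A \right)} = \frac{23 A}{24}$ ($P{\left(A \right)} = A - \frac{A}{24} = \frac{23 A}{24}$)
$\frac{1}{P{\left(k{\left(-5 \right)} \right)} + \left(37843 - 38610\right) \left(-13904 + 27681\right)} = \frac{1}{\frac{23 \left(2 - 5\right)}{24} + \left(37843 - 38610\right) \left(-13904 + 27681\right)} = \frac{1}{\frac{23}{24} \left(-3\right) - 10566959} = \frac{1}{- \frac{23}{8} - 10566959} = \frac{1}{- \frac{84535695}{8}} = - \frac{8}{84535695}$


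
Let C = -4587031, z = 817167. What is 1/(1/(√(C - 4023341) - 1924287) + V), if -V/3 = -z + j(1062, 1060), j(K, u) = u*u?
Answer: -1702031109003228423/1564675496476443383592884 + 3*I*√239177/1564675496476443383592884 ≈ -1.0878e-6 + 9.3769e-22*I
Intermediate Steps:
j(K, u) = u²
V = -919299 (V = -3*(-1*817167 + 1060²) = -3*(-817167 + 1123600) = -3*306433 = -919299)
1/(1/(√(C - 4023341) - 1924287) + V) = 1/(1/(√(-4587031 - 4023341) - 1924287) - 919299) = 1/(1/(√(-8610372) - 1924287) - 919299) = 1/(1/(6*I*√239177 - 1924287) - 919299) = 1/(1/(-1924287 + 6*I*√239177) - 919299) = 1/(-919299 + 1/(-1924287 + 6*I*√239177))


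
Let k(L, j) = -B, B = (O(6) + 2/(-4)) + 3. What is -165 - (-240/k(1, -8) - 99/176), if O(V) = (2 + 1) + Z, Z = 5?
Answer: -20977/112 ≈ -187.29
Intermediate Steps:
O(V) = 8 (O(V) = (2 + 1) + 5 = 3 + 5 = 8)
B = 21/2 (B = (8 + 2/(-4)) + 3 = (8 + 2*(-¼)) + 3 = (8 - ½) + 3 = 15/2 + 3 = 21/2 ≈ 10.500)
k(L, j) = -21/2 (k(L, j) = -1*21/2 = -21/2)
-165 - (-240/k(1, -8) - 99/176) = -165 - (-240/(-21/2) - 99/176) = -165 - (-240*(-2/21) - 99*1/176) = -165 - (160/7 - 9/16) = -165 - 1*2497/112 = -165 - 2497/112 = -20977/112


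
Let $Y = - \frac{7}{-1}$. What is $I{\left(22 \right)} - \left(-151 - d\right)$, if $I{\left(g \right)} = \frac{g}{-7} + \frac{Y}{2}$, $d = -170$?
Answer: $- \frac{261}{14} \approx -18.643$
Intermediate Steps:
$Y = 7$ ($Y = \left(-7\right) \left(-1\right) = 7$)
$I{\left(g \right)} = \frac{7}{2} - \frac{g}{7}$ ($I{\left(g \right)} = \frac{g}{-7} + \frac{7}{2} = g \left(- \frac{1}{7}\right) + 7 \cdot \frac{1}{2} = - \frac{g}{7} + \frac{7}{2} = \frac{7}{2} - \frac{g}{7}$)
$I{\left(22 \right)} - \left(-151 - d\right) = \left(\frac{7}{2} - \frac{22}{7}\right) - \left(-151 - -170\right) = \left(\frac{7}{2} - \frac{22}{7}\right) - \left(-151 + 170\right) = \frac{5}{14} - 19 = - \frac{261}{14}$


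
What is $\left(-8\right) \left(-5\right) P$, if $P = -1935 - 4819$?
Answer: $-270160$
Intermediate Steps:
$P = -6754$
$\left(-8\right) \left(-5\right) P = \left(-8\right) \left(-5\right) \left(-6754\right) = 40 \left(-6754\right) = -270160$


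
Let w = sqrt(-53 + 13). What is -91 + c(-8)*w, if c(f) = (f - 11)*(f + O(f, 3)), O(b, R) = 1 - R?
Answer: -91 + 380*I*sqrt(10) ≈ -91.0 + 1201.7*I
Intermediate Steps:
w = 2*I*sqrt(10) (w = sqrt(-40) = 2*I*sqrt(10) ≈ 6.3246*I)
c(f) = (-11 + f)*(-2 + f) (c(f) = (f - 11)*(f + (1 - 1*3)) = (-11 + f)*(f + (1 - 3)) = (-11 + f)*(f - 2) = (-11 + f)*(-2 + f))
-91 + c(-8)*w = -91 + (22 + (-8)**2 - 13*(-8))*(2*I*sqrt(10)) = -91 + (22 + 64 + 104)*(2*I*sqrt(10)) = -91 + 190*(2*I*sqrt(10)) = -91 + 380*I*sqrt(10)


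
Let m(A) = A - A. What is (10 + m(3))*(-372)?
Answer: -3720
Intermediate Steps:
m(A) = 0
(10 + m(3))*(-372) = (10 + 0)*(-372) = 10*(-372) = -3720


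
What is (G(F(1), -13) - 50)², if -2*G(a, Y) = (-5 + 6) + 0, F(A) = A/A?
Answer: 10201/4 ≈ 2550.3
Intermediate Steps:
F(A) = 1
G(a, Y) = -½ (G(a, Y) = -((-5 + 6) + 0)/2 = -(1 + 0)/2 = -½*1 = -½)
(G(F(1), -13) - 50)² = (-½ - 50)² = (-101/2)² = 10201/4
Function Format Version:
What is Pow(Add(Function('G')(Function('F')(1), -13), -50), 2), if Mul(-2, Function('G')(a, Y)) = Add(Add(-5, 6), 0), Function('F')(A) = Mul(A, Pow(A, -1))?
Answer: Rational(10201, 4) ≈ 2550.3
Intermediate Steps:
Function('F')(A) = 1
Function('G')(a, Y) = Rational(-1, 2) (Function('G')(a, Y) = Mul(Rational(-1, 2), Add(Add(-5, 6), 0)) = Mul(Rational(-1, 2), Add(1, 0)) = Mul(Rational(-1, 2), 1) = Rational(-1, 2))
Pow(Add(Function('G')(Function('F')(1), -13), -50), 2) = Pow(Add(Rational(-1, 2), -50), 2) = Pow(Rational(-101, 2), 2) = Rational(10201, 4)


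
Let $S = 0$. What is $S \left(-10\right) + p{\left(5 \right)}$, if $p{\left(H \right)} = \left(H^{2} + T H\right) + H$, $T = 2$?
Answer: $40$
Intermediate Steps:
$p{\left(H \right)} = H^{2} + 3 H$ ($p{\left(H \right)} = \left(H^{2} + 2 H\right) + H = H^{2} + 3 H$)
$S \left(-10\right) + p{\left(5 \right)} = 0 \left(-10\right) + 5 \left(3 + 5\right) = 0 + 5 \cdot 8 = 0 + 40 = 40$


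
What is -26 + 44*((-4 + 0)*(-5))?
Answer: 854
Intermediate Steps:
-26 + 44*((-4 + 0)*(-5)) = -26 + 44*(-4*(-5)) = -26 + 44*20 = -26 + 880 = 854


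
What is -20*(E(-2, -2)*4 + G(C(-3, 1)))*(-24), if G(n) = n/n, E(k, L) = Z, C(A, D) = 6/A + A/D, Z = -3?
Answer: -5280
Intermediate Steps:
E(k, L) = -3
G(n) = 1
-20*(E(-2, -2)*4 + G(C(-3, 1)))*(-24) = -20*(-3*4 + 1)*(-24) = -20*(-12 + 1)*(-24) = -20*(-11)*(-24) = 220*(-24) = -5280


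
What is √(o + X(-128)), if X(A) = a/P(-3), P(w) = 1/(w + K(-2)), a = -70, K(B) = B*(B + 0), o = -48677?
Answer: I*√48747 ≈ 220.79*I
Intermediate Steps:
K(B) = B² (K(B) = B*B = B²)
P(w) = 1/(4 + w) (P(w) = 1/(w + (-2)²) = 1/(w + 4) = 1/(4 + w))
X(A) = -70 (X(A) = -70/(1/(4 - 3)) = -70/(1/1) = -70/1 = -70*1 = -70)
√(o + X(-128)) = √(-48677 - 70) = √(-48747) = I*√48747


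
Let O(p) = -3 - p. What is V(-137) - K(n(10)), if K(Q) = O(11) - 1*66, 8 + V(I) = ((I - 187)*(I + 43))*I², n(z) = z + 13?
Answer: 571628736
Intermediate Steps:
n(z) = 13 + z
V(I) = -8 + I²*(-187 + I)*(43 + I) (V(I) = -8 + ((I - 187)*(I + 43))*I² = -8 + ((-187 + I)*(43 + I))*I² = -8 + I²*(-187 + I)*(43 + I))
K(Q) = -80 (K(Q) = (-3 - 1*11) - 1*66 = (-3 - 11) - 66 = -14 - 66 = -80)
V(-137) - K(n(10)) = (-8 + (-137)⁴ - 8041*(-137)² - 144*(-137)³) - 1*(-80) = (-8 + 352275361 - 8041*18769 - 144*(-2571353)) + 80 = (-8 + 352275361 - 150921529 + 370274832) + 80 = 571628656 + 80 = 571628736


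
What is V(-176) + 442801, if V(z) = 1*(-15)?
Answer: 442786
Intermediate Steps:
V(z) = -15
V(-176) + 442801 = -15 + 442801 = 442786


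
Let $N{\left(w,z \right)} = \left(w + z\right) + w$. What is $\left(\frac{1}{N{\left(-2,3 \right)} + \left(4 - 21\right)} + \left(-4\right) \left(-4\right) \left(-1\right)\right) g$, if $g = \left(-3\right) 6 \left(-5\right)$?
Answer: $-1445$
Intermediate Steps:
$N{\left(w,z \right)} = z + 2 w$
$g = 90$ ($g = \left(-18\right) \left(-5\right) = 90$)
$\left(\frac{1}{N{\left(-2,3 \right)} + \left(4 - 21\right)} + \left(-4\right) \left(-4\right) \left(-1\right)\right) g = \left(\frac{1}{\left(3 + 2 \left(-2\right)\right) + \left(4 - 21\right)} + \left(-4\right) \left(-4\right) \left(-1\right)\right) 90 = \left(\frac{1}{\left(3 - 4\right) + \left(4 - 21\right)} + 16 \left(-1\right)\right) 90 = \left(\frac{1}{-1 - 17} - 16\right) 90 = \left(\frac{1}{-18} - 16\right) 90 = \left(- \frac{1}{18} - 16\right) 90 = \left(- \frac{289}{18}\right) 90 = -1445$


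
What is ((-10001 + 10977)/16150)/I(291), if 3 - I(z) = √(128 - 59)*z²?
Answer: -122/332952539446875 - 1147898*√69/110984179815625 ≈ -8.5915e-8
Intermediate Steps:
I(z) = 3 - √69*z² (I(z) = 3 - √(128 - 59)*z² = 3 - √69*z²)
((-10001 + 10977)/16150)/I(291) = ((-10001 + 10977)/16150)/(3 - 1*√69*291²) = (976*(1/16150))/(3 - 1*√69*84681) = 488/(8075*(3 - 84681*√69))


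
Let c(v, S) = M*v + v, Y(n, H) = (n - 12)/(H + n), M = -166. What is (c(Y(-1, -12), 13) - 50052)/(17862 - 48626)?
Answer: 50217/30764 ≈ 1.6323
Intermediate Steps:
Y(n, H) = (-12 + n)/(H + n)
c(v, S) = -165*v (c(v, S) = -166*v + v = -165*v)
(c(Y(-1, -12), 13) - 50052)/(17862 - 48626) = (-165*(-12 - 1)/(-12 - 1) - 50052)/(17862 - 48626) = (-165*(-13)/(-13) - 50052)/(-30764) = (-(-165)*(-13)/13 - 50052)*(-1/30764) = (-165*1 - 50052)*(-1/30764) = (-165 - 50052)*(-1/30764) = -50217*(-1/30764) = 50217/30764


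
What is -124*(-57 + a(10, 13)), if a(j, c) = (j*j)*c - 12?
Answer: -152644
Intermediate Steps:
a(j, c) = -12 + c*j² (a(j, c) = j²*c - 12 = c*j² - 12 = -12 + c*j²)
-124*(-57 + a(10, 13)) = -124*(-57 + (-12 + 13*10²)) = -124*(-57 + (-12 + 13*100)) = -124*(-57 + (-12 + 1300)) = -124*(-57 + 1288) = -124*1231 = -152644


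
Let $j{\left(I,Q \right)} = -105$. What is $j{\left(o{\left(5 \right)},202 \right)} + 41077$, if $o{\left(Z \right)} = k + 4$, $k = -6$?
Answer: $40972$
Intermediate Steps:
$o{\left(Z \right)} = -2$ ($o{\left(Z \right)} = -6 + 4 = -2$)
$j{\left(o{\left(5 \right)},202 \right)} + 41077 = -105 + 41077 = 40972$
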